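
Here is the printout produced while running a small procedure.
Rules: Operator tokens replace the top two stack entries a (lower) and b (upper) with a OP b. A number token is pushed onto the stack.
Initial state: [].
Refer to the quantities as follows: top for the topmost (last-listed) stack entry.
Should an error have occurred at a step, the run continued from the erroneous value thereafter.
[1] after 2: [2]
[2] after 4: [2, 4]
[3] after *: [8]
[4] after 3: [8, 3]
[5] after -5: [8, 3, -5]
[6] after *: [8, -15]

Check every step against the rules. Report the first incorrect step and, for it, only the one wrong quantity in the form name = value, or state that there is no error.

Recomputing the run from the initial state:
step 1: [2]
step 2: [2, 4]
step 3: [8]
step 4: [8, 3]
step 5: [8, 3, -5]
step 6: [8, -15]
This matches the printout at every step.

no error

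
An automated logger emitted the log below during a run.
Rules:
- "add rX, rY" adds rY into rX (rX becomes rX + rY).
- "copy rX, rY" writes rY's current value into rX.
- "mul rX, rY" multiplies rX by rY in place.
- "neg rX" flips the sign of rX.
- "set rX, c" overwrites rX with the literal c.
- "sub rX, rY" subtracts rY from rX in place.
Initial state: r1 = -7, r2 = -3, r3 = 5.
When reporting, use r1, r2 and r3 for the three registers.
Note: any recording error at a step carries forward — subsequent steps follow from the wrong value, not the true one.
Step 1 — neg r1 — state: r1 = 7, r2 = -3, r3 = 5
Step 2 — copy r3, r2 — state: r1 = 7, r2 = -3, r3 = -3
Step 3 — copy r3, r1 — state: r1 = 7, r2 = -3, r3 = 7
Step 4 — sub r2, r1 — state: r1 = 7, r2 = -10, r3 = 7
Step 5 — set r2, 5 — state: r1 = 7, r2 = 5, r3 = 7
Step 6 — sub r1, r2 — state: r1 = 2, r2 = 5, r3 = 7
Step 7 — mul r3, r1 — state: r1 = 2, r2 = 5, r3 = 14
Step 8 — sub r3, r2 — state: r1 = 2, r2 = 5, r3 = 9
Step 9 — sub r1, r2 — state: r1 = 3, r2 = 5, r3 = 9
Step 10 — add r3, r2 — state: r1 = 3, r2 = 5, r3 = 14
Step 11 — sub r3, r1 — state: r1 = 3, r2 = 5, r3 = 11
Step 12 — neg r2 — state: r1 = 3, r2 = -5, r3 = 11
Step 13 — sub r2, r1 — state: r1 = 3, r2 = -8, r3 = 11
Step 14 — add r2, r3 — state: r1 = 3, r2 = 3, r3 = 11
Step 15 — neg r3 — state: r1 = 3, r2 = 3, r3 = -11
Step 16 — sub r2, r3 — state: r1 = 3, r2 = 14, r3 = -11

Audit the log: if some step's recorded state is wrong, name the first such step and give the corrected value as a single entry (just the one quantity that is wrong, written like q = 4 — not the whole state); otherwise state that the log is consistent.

step 9, r1 = -3

1. r1 = -(-7) = 7 (no discrepancy)
2. r3 = -3 (same as recorded)
3. r3 = 7 (in agreement)
4. r2 = -3 - 7 = -10 (confirmed correct)
5. r2 = 5 (matches)
6. r1 = 7 - 5 = 2 (confirmed correct)
7. r3 = 7 * 2 = 14 (exactly as logged)
8. r3 = 14 - 5 = 9 (matches)
9. r1 = 2 - 5 = -3 (first mismatch against the log)
The earliest wrong entry is at step 9: it should read r1 = -3.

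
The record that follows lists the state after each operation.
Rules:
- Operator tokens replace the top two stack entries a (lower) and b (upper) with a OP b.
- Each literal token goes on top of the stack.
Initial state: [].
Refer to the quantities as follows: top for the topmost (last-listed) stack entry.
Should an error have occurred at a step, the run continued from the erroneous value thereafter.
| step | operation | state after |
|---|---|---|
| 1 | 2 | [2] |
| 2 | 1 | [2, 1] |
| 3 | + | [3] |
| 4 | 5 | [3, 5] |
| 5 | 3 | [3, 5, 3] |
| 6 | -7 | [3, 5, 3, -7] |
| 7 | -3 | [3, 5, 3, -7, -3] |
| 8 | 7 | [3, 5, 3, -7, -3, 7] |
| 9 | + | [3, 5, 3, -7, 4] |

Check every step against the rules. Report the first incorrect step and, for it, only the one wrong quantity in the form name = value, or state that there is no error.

no error

Recomputing the run from the initial state:
step 1: [2]
step 2: [2, 1]
step 3: [3]
step 4: [3, 5]
step 5: [3, 5, 3]
step 6: [3, 5, 3, -7]
step 7: [3, 5, 3, -7, -3]
step 8: [3, 5, 3, -7, -3, 7]
step 9: [3, 5, 3, -7, 4]
This matches the record at every step.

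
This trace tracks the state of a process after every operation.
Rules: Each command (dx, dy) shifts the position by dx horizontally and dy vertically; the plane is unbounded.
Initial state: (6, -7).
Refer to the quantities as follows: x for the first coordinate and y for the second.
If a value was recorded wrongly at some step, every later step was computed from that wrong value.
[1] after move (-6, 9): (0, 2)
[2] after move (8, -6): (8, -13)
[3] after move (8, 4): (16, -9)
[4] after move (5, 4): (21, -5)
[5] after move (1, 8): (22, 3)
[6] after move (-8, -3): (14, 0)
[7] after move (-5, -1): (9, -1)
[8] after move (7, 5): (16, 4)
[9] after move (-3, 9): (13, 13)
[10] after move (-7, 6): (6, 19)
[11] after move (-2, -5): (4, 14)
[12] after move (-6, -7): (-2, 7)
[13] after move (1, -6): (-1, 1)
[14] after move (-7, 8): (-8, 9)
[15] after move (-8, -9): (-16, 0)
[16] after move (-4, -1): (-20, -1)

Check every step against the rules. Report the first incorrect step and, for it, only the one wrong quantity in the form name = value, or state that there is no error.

Step 1: x = 6 + (-6) = 0, y = -7 + (9) = 2 — exactly as logged.
Step 2: x = 0 + (8) = 8, y = 2 + (-6) = -4 — this is not what the trace shows.
Step 2 is the first one off; corrected, y = -4.

step 2, y = -4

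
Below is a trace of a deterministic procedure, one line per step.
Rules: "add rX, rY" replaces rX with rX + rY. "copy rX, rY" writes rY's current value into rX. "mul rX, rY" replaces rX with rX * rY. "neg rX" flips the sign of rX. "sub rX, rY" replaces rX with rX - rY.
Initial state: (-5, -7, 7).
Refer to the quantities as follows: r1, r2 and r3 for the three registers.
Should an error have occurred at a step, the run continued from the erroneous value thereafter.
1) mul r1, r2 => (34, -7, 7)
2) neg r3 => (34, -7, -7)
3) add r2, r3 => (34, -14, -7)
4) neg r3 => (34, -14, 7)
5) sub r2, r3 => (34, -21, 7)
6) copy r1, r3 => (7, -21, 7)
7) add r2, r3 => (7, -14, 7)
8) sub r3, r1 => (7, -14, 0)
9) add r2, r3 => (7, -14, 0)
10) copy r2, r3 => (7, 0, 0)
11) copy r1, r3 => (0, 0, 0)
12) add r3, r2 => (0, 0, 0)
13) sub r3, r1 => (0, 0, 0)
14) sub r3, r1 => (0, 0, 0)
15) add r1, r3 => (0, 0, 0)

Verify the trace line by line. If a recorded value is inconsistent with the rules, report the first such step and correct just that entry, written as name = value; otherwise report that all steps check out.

step 1, r1 = 35

Recomputing the run from the initial state:
step 1: r1 = 35, r2 = -7, r3 = 7
step 2: r1 = 35, r2 = -7, r3 = -7
step 3: r1 = 35, r2 = -14, r3 = -7
step 4: r1 = 35, r2 = -14, r3 = 7
step 5: r1 = 35, r2 = -21, r3 = 7
step 6: r1 = 7, r2 = -21, r3 = 7
step 7: r1 = 7, r2 = -14, r3 = 7
step 8: r1 = 7, r2 = -14, r3 = 0
step 9: r1 = 7, r2 = -14, r3 = 0
step 10: r1 = 7, r2 = 0, r3 = 0
step 11: r1 = 0, r2 = 0, r3 = 0
step 12: r1 = 0, r2 = 0, r3 = 0
step 13: r1 = 0, r2 = 0, r3 = 0
step 14: r1 = 0, r2 = 0, r3 = 0
step 15: r1 = 0, r2 = 0, r3 = 0
The first disagreement with the trace is at step 1, where the value should be r1 = 35.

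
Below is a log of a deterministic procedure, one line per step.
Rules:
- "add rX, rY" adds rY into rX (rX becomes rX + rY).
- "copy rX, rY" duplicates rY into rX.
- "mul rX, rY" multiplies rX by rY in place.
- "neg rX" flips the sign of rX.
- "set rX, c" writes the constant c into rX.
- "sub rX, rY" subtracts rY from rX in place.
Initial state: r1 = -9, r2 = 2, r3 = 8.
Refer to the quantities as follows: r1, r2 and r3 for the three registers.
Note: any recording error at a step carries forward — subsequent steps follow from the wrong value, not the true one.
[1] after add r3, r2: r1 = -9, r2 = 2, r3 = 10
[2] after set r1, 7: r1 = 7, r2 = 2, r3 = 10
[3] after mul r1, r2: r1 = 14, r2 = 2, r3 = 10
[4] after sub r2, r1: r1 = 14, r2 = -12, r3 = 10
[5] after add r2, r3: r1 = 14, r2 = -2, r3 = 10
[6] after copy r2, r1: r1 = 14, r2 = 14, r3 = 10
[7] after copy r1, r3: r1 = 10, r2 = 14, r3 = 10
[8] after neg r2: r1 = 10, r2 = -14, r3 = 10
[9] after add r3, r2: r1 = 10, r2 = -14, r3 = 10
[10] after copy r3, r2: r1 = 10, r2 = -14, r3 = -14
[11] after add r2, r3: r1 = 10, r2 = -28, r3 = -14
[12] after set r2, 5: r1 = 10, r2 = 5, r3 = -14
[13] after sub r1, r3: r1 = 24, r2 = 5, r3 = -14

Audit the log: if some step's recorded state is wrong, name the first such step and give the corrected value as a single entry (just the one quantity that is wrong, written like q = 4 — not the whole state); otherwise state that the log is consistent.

step 1: r3 = 8 + 2 = 10 -> exactly as logged
step 2: r1 = 7 -> agrees with the log
step 3: r1 = 7 * 2 = 14 -> consistent with the log
step 4: r2 = 2 - 14 = -12 -> agrees with the log
step 5: r2 = -12 + 10 = -2 -> agrees with the log
step 6: r2 = 14 -> in agreement
step 7: r1 = 10 -> agrees with the log
step 8: r2 = -(14) = -14 -> matches
step 9: r3 = 10 + -14 = -4 -> the recorded entry deviates here
The audit stops at step 9: the recorded entry is wrong and should be r3 = -4.

step 9, r3 = -4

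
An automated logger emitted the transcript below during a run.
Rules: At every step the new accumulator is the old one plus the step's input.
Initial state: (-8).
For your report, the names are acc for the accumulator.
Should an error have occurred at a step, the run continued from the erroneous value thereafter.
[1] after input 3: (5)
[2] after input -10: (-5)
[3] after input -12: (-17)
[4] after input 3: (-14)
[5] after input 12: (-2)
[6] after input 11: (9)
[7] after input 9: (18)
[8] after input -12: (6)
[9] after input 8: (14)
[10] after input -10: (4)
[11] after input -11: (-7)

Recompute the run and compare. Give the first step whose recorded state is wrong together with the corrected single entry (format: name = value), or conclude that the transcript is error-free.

step 1, acc = -5

Recomputing the run from the initial state:
step 1: acc = -5
step 2: acc = -15
step 3: acc = -27
step 4: acc = -24
step 5: acc = -12
step 6: acc = -1
step 7: acc = 8
step 8: acc = -4
step 9: acc = 4
step 10: acc = -6
step 11: acc = -17
The first disagreement with the transcript is at step 1, where the value should be acc = -5.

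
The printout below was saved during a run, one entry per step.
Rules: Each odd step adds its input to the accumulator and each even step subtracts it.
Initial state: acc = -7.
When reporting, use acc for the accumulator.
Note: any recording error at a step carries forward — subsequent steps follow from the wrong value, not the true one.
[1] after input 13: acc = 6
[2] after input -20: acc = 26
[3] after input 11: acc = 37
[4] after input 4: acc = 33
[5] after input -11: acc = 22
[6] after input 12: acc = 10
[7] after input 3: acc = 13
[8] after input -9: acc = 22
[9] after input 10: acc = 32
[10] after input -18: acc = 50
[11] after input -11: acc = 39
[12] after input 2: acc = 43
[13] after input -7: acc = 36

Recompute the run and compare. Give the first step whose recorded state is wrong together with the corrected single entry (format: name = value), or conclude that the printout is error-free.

Recomputing the run from the initial state:
step 1: acc = 6
step 2: acc = 26
step 3: acc = 37
step 4: acc = 33
step 5: acc = 22
step 6: acc = 10
step 7: acc = 13
step 8: acc = 22
step 9: acc = 32
step 10: acc = 50
step 11: acc = 39
step 12: acc = 37
step 13: acc = 30
The first disagreement with the printout is at step 12, where the value should be acc = 37.

step 12, acc = 37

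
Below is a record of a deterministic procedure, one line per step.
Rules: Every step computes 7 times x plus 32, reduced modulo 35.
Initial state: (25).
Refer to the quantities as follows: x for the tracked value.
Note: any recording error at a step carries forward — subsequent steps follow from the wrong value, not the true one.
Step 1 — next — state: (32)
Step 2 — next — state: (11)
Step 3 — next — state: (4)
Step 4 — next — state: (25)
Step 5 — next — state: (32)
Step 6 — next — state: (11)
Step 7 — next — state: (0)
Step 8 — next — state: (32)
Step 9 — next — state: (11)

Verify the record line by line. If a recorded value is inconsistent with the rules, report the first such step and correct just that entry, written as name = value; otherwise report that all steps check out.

Recomputing the run from the initial state:
step 1: x = 32
step 2: x = 11
step 3: x = 4
step 4: x = 25
step 5: x = 32
step 6: x = 11
step 7: x = 4
step 8: x = 25
step 9: x = 32
The first disagreement with the record is at step 7, where the value should be x = 4.

step 7, x = 4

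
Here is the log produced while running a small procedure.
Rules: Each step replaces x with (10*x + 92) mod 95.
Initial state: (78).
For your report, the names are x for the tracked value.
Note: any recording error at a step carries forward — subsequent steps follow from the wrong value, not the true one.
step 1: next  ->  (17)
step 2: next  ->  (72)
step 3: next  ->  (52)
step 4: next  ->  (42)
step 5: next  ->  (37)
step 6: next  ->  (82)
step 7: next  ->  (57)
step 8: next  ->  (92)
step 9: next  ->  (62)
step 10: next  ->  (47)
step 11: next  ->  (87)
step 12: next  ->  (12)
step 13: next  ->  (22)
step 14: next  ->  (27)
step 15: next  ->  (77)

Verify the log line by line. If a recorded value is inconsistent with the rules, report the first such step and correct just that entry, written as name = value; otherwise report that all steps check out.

no error

Recomputing the run from the initial state:
step 1: x = 17
step 2: x = 72
step 3: x = 52
step 4: x = 42
step 5: x = 37
step 6: x = 82
step 7: x = 57
step 8: x = 92
step 9: x = 62
step 10: x = 47
step 11: x = 87
step 12: x = 12
step 13: x = 22
step 14: x = 27
step 15: x = 77
This matches the log at every step.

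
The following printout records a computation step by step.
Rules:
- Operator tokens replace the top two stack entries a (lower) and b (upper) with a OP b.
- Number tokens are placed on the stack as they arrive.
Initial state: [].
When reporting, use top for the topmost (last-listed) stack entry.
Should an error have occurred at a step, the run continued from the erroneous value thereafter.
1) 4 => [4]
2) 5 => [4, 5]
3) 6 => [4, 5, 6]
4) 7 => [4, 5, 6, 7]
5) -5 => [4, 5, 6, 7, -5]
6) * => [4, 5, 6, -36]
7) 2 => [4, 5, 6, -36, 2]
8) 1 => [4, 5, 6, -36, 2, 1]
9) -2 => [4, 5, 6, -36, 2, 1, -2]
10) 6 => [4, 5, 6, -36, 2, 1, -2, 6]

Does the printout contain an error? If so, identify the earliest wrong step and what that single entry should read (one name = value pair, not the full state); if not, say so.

Recomputing the run from the initial state:
step 1: [4]
step 2: [4, 5]
step 3: [4, 5, 6]
step 4: [4, 5, 6, 7]
step 5: [4, 5, 6, 7, -5]
step 6: [4, 5, 6, -35]
step 7: [4, 5, 6, -35, 2]
step 8: [4, 5, 6, -35, 2, 1]
step 9: [4, 5, 6, -35, 2, 1, -2]
step 10: [4, 5, 6, -35, 2, 1, -2, 6]
The first disagreement with the printout is at step 6, where the value should be top = -35.

step 6, top = -35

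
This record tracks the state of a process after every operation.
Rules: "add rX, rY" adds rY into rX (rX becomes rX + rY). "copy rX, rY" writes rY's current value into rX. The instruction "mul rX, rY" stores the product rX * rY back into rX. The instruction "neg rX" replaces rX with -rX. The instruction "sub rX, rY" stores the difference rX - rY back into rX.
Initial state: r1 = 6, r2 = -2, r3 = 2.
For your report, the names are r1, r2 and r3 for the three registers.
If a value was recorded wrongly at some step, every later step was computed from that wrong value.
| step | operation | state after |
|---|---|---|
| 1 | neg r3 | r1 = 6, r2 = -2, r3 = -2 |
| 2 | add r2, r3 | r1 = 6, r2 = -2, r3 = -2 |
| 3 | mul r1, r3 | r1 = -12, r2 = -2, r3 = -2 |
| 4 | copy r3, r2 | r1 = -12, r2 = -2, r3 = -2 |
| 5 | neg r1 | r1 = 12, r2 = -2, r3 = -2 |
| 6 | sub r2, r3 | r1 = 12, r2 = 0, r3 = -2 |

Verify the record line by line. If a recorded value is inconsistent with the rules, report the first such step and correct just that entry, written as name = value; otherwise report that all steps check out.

Recomputing the run from the initial state:
step 1: r1 = 6, r2 = -2, r3 = -2
step 2: r1 = 6, r2 = -4, r3 = -2
step 3: r1 = -12, r2 = -4, r3 = -2
step 4: r1 = -12, r2 = -4, r3 = -4
step 5: r1 = 12, r2 = -4, r3 = -4
step 6: r1 = 12, r2 = 0, r3 = -4
The first disagreement with the record is at step 2, where the value should be r2 = -4.

step 2, r2 = -4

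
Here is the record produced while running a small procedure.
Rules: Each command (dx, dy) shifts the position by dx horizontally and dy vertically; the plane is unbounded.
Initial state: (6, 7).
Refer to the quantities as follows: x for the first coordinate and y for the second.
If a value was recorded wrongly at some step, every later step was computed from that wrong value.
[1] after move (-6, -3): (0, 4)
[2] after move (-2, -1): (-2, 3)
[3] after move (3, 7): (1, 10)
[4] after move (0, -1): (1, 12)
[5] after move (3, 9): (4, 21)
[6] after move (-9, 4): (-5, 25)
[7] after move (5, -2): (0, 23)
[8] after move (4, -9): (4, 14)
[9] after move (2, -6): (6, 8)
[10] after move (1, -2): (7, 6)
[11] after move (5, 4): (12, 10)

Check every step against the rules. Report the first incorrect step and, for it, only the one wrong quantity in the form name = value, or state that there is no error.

Recomputing the run from the initial state:
step 1: x = 0, y = 4
step 2: x = -2, y = 3
step 3: x = 1, y = 10
step 4: x = 1, y = 9
step 5: x = 4, y = 18
step 6: x = -5, y = 22
step 7: x = 0, y = 20
step 8: x = 4, y = 11
step 9: x = 6, y = 5
step 10: x = 7, y = 3
step 11: x = 12, y = 7
The first disagreement with the record is at step 4, where the value should be y = 9.

step 4, y = 9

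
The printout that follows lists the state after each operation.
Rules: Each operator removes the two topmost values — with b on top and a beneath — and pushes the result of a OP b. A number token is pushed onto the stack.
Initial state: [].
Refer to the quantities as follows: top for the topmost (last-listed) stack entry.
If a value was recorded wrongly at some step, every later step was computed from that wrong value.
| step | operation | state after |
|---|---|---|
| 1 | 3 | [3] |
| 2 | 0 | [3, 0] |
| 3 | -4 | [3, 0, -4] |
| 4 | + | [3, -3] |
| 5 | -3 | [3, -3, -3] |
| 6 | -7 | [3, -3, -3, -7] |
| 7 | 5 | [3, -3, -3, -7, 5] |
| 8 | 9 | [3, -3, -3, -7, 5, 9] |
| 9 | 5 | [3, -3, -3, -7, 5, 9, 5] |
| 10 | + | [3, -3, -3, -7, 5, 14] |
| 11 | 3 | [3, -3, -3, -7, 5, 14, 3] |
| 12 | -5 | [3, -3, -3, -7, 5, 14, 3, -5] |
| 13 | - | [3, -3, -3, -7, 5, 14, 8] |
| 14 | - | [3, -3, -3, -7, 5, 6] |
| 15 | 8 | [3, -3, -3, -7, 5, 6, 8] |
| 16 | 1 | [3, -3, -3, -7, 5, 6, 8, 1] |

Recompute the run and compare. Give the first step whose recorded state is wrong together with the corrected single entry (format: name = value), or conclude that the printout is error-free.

1. push 3: top = 3 (no discrepancy)
2. push 0: top = 0 (consistent with the printout)
3. push -4: top = -4 (checks out)
4. 0 + -4 = -4 (a discrepancy with the printout)
Conclusion: step 4 carries the first error; the entry should be top = -4.

step 4, top = -4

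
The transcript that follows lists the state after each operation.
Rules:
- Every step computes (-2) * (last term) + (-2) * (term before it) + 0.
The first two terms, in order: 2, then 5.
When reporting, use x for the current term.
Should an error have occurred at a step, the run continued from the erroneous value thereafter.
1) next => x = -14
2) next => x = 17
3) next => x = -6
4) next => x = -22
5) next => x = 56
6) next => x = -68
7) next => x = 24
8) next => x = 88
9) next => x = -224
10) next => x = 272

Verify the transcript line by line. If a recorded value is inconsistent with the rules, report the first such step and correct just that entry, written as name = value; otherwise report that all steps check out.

step 2, x = 18

1. x = -2*(5) + (-2)*(2) + (0) = -14 (checks out)
2. x = -2*(-14) + (-2)*(5) + (0) = 18 (the transcript disagrees here)
The audit stops at step 2: the recorded entry is wrong and should be x = 18.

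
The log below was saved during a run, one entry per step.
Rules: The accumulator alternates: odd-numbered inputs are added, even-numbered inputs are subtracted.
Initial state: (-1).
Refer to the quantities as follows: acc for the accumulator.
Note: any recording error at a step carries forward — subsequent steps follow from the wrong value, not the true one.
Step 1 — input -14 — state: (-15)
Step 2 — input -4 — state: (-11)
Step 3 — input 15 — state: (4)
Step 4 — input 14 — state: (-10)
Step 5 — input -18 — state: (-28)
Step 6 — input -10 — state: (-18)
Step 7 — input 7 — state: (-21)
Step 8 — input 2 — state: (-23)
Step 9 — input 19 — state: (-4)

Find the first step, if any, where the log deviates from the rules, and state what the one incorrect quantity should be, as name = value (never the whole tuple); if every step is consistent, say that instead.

step 7, acc = -11

step 1: acc = -1 + -14 = -15 -> verified
step 2: acc = -15 - -4 = -11 -> confirmed correct
step 3: acc = -11 + 15 = 4 -> no discrepancy
step 4: acc = 4 - 14 = -10 -> no discrepancy
step 5: acc = -10 + -18 = -28 -> in agreement
step 6: acc = -28 - -10 = -18 -> exactly as logged
step 7: acc = -18 + 7 = -11 -> this is not what the log shows
So the first discrepancy is step 7, where the right value is acc = -11.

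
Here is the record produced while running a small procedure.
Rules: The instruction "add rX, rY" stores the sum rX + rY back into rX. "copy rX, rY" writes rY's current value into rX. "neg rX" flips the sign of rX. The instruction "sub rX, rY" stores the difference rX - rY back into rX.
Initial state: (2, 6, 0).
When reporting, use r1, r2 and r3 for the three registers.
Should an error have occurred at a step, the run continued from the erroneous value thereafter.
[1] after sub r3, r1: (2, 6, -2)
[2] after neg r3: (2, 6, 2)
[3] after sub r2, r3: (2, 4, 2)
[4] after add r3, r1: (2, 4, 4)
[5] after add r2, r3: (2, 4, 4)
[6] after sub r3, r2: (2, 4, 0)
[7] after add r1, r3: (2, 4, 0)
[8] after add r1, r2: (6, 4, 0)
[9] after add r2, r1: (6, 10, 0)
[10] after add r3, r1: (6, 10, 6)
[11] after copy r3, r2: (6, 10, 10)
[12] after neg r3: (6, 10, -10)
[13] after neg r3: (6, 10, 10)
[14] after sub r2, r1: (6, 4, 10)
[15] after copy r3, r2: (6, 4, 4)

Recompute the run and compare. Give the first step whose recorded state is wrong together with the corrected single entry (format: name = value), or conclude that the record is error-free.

step 5, r2 = 8

Step 1: r3 = 0 - 2 = -2 — agrees with the record.
Step 2: r3 = -(-2) = 2 — verified.
Step 3: r2 = 6 - 2 = 4 — agrees with the record.
Step 4: r3 = 2 + 2 = 4 — checks out.
Step 5: r2 = 4 + 4 = 8 — a discrepancy with the record.
Step 5 is the first one off; corrected, r2 = 8.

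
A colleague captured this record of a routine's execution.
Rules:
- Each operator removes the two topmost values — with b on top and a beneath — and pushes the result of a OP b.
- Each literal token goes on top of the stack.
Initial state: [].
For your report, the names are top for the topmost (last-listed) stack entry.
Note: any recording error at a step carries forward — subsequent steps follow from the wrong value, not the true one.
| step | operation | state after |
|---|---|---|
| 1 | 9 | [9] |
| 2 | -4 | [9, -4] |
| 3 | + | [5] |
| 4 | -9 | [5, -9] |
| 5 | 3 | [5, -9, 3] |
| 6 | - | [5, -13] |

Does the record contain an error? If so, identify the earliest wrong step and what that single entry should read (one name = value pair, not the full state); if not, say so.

step 6, top = -12

step 1: push 9: top = 9 -> exactly as logged
step 2: push -4: top = -4 -> verified
step 3: 9 + -4 = 5 -> same as recorded
step 4: push -9: top = -9 -> no discrepancy
step 5: push 3: top = 3 -> no discrepancy
step 6: -9 - 3 = -12 -> the record disagrees here
First deviation found at step 6; the corrected entry is top = -12.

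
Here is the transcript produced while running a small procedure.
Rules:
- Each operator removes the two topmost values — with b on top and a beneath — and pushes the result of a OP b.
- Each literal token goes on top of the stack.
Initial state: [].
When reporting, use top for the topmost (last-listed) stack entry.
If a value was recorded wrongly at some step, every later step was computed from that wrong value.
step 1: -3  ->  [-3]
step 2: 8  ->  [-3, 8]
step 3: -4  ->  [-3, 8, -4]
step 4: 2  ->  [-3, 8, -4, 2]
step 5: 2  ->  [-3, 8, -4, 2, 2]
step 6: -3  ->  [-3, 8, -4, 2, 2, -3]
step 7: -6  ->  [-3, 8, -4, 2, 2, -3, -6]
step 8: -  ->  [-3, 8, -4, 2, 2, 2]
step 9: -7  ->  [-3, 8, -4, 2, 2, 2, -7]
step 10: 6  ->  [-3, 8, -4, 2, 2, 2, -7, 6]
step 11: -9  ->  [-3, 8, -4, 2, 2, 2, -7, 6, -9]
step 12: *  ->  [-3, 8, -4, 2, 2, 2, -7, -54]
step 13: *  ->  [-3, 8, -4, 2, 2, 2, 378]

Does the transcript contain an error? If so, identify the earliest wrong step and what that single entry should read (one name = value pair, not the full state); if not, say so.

Step 1: push -3: top = -3 — checks out.
Step 2: push 8: top = 8 — verified.
Step 3: push -4: top = -4 — same as recorded.
Step 4: push 2: top = 2 — verified.
Step 5: push 2: top = 2 — confirmed correct.
Step 6: push -3: top = -3 — in agreement.
Step 7: push -6: top = -6 — verified.
Step 8: -3 - -6 = 3 — the transcript disagrees here.
Step 8 is the first one off; corrected, top = 3.

step 8, top = 3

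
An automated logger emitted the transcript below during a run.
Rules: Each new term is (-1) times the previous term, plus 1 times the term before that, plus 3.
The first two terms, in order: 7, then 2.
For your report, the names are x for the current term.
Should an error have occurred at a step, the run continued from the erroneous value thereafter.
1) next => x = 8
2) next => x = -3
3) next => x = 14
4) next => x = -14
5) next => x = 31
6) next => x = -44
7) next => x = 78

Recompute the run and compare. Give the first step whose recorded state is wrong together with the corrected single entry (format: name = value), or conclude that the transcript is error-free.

step 6, x = -42

Recomputing the run from the initial state:
step 1: x = 8
step 2: x = -3
step 3: x = 14
step 4: x = -14
step 5: x = 31
step 6: x = -42
step 7: x = 76
The first disagreement with the transcript is at step 6, where the value should be x = -42.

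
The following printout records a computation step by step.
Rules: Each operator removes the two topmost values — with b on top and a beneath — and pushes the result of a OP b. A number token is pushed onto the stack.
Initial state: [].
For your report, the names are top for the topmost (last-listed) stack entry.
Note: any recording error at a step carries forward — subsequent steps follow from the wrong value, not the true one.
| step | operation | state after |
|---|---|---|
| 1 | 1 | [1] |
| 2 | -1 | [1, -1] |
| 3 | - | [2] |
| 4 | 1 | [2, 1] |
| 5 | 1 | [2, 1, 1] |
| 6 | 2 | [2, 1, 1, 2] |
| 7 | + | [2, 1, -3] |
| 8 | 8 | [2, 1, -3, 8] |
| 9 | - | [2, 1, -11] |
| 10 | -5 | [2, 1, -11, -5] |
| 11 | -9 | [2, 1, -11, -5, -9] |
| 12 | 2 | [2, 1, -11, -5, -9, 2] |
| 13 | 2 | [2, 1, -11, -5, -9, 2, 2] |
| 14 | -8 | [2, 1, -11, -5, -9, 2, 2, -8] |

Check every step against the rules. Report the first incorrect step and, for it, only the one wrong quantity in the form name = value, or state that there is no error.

step 7, top = 3

Recomputing the run from the initial state:
step 1: [1]
step 2: [1, -1]
step 3: [2]
step 4: [2, 1]
step 5: [2, 1, 1]
step 6: [2, 1, 1, 2]
step 7: [2, 1, 3]
step 8: [2, 1, 3, 8]
step 9: [2, 1, -5]
step 10: [2, 1, -5, -5]
step 11: [2, 1, -5, -5, -9]
step 12: [2, 1, -5, -5, -9, 2]
step 13: [2, 1, -5, -5, -9, 2, 2]
step 14: [2, 1, -5, -5, -9, 2, 2, -8]
The first disagreement with the printout is at step 7, where the value should be top = 3.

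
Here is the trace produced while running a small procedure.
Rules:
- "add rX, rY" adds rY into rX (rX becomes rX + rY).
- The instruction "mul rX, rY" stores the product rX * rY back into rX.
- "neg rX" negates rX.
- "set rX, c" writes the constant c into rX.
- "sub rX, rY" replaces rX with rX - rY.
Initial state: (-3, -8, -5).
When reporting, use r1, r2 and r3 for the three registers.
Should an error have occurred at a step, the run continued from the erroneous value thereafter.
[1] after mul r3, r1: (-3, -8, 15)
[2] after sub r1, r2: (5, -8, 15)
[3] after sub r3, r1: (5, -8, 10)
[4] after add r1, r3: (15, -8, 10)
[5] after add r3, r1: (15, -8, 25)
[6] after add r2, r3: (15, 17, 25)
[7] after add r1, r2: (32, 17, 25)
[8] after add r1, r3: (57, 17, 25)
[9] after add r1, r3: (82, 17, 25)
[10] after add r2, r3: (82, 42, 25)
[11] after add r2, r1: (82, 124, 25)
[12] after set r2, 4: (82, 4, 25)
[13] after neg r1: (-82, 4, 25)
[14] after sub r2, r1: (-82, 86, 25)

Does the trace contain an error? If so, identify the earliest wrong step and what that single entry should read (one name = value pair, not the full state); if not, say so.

step 1: r3 = -5 * -3 = 15 -> confirmed correct
step 2: r1 = -3 - -8 = 5 -> confirmed correct
step 3: r3 = 15 - 5 = 10 -> checks out
step 4: r1 = 5 + 10 = 15 -> same as recorded
step 5: r3 = 10 + 15 = 25 -> agrees with the trace
step 6: r2 = -8 + 25 = 17 -> verified
step 7: r1 = 15 + 17 = 32 -> confirmed correct
step 8: r1 = 32 + 25 = 57 -> consistent with the trace
step 9: r1 = 57 + 25 = 82 -> matches
step 10: r2 = 17 + 25 = 42 -> no discrepancy
step 11: r2 = 42 + 82 = 124 -> verified
step 12: r2 = 4 -> checks out
step 13: r1 = -(82) = -82 -> checks out
step 14: r2 = 4 - -82 = 86 -> matches
All steps check out; nothing to correct.

no error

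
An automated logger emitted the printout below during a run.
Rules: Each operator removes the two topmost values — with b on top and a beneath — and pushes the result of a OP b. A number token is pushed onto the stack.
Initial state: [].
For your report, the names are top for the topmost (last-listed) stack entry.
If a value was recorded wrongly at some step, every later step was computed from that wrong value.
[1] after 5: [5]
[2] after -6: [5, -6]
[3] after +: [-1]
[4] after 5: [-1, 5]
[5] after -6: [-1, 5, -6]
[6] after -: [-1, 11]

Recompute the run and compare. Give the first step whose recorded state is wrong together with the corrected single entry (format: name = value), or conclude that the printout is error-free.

Recomputing the run from the initial state:
step 1: [5]
step 2: [5, -6]
step 3: [-1]
step 4: [-1, 5]
step 5: [-1, 5, -6]
step 6: [-1, 11]
This matches the printout at every step.

no error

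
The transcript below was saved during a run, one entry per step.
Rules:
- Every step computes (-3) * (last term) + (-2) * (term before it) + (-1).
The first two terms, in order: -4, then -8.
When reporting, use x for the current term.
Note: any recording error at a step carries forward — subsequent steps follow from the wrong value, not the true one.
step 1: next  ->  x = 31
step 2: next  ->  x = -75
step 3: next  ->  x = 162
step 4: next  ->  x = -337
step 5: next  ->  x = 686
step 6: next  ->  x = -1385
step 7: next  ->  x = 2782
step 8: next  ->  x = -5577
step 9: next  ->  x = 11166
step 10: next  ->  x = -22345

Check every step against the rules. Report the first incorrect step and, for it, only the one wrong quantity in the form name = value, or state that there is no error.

Step 1: x = -3*(-8) + (-2)*(-4) + (-1) = 31 — checks out.
Step 2: x = -3*(31) + (-2)*(-8) + (-1) = -78 — a discrepancy with the transcript.
First incorrect step: 2; the correct value is x = -78.

step 2, x = -78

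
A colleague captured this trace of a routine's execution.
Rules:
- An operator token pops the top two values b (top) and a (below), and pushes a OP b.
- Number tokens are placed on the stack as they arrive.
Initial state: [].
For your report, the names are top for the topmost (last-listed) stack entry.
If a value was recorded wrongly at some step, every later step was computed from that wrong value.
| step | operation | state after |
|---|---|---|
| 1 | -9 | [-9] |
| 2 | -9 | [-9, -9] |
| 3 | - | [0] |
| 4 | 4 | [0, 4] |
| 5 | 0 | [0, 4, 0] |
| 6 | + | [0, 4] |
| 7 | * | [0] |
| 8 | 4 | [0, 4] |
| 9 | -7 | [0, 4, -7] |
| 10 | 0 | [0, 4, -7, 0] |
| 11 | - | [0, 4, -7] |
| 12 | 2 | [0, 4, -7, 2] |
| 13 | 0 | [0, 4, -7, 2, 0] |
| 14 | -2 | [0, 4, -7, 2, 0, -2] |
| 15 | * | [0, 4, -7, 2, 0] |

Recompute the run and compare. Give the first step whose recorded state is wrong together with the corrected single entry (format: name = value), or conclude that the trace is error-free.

no error

Recomputing the run from the initial state:
step 1: [-9]
step 2: [-9, -9]
step 3: [0]
step 4: [0, 4]
step 5: [0, 4, 0]
step 6: [0, 4]
step 7: [0]
step 8: [0, 4]
step 9: [0, 4, -7]
step 10: [0, 4, -7, 0]
step 11: [0, 4, -7]
step 12: [0, 4, -7, 2]
step 13: [0, 4, -7, 2, 0]
step 14: [0, 4, -7, 2, 0, -2]
step 15: [0, 4, -7, 2, 0]
This matches the trace at every step.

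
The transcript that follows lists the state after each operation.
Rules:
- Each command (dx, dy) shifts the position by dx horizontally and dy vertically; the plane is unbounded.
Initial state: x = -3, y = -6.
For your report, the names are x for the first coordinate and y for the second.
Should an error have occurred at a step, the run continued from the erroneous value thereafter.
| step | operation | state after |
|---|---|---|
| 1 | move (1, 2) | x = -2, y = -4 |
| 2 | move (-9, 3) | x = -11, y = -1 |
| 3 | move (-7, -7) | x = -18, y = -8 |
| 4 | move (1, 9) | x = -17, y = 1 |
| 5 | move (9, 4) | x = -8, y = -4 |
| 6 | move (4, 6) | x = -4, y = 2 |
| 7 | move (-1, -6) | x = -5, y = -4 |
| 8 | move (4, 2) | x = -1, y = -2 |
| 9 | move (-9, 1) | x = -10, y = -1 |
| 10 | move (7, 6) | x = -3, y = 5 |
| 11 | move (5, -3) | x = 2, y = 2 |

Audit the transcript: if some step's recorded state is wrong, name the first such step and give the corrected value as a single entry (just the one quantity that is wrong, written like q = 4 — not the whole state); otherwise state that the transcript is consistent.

step 5, y = 5

Recomputing the run from the initial state:
step 1: x = -2, y = -4
step 2: x = -11, y = -1
step 3: x = -18, y = -8
step 4: x = -17, y = 1
step 5: x = -8, y = 5
step 6: x = -4, y = 11
step 7: x = -5, y = 5
step 8: x = -1, y = 7
step 9: x = -10, y = 8
step 10: x = -3, y = 14
step 11: x = 2, y = 11
The first disagreement with the transcript is at step 5, where the value should be y = 5.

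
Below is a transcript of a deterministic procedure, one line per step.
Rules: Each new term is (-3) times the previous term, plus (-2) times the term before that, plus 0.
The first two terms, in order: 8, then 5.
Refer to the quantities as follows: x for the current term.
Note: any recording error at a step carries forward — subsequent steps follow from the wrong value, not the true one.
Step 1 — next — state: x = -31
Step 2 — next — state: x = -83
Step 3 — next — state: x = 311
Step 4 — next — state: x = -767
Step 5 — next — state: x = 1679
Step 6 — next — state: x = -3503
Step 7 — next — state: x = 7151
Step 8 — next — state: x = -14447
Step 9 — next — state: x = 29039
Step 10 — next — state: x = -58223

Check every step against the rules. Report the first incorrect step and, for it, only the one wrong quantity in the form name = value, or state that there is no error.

step 2, x = 83

step 1: x = -3*(5) + (-2)*(8) + (0) = -31 -> exactly as logged
step 2: x = -3*(-31) + (-2)*(5) + (0) = 83 -> this is not what the transcript shows
Step 2 is the first one off; corrected, x = 83.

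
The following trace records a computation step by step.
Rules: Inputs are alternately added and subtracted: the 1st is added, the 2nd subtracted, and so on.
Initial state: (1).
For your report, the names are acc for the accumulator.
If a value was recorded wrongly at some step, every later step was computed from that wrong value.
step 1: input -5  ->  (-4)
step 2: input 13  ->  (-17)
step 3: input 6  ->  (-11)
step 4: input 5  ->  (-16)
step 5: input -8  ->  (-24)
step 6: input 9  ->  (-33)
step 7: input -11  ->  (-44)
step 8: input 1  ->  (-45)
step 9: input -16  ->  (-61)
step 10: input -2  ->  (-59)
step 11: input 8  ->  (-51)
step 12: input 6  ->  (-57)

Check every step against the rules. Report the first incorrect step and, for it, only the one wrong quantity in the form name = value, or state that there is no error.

step 1: acc = 1 + -5 = -4 -> consistent with the trace
step 2: acc = -4 - 13 = -17 -> same as recorded
step 3: acc = -17 + 6 = -11 -> checks out
step 4: acc = -11 - 5 = -16 -> consistent with the trace
step 5: acc = -16 + -8 = -24 -> verified
step 6: acc = -24 - 9 = -33 -> consistent with the trace
step 7: acc = -33 + -11 = -44 -> in agreement
step 8: acc = -44 - 1 = -45 -> same as recorded
step 9: acc = -45 + -16 = -61 -> matches
step 10: acc = -61 - -2 = -59 -> no discrepancy
step 11: acc = -59 + 8 = -51 -> same as recorded
step 12: acc = -51 - 6 = -57 -> matches
The whole run recomputes cleanly — no discrepancies.

no error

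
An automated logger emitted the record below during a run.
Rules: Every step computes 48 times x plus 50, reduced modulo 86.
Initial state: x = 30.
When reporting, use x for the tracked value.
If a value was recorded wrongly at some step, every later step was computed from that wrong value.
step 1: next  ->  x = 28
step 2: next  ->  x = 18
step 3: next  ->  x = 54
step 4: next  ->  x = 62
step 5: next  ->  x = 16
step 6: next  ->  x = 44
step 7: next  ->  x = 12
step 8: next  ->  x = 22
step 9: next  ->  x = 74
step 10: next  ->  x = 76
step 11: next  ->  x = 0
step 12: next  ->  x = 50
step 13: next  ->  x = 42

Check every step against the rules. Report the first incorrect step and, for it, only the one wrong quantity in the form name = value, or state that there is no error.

Recomputing the run from the initial state:
step 1: x = 28
step 2: x = 18
step 3: x = 54
step 4: x = 62
step 5: x = 16
step 6: x = 44
step 7: x = 12
step 8: x = 24
step 9: x = 84
step 10: x = 40
step 11: x = 78
step 12: x = 10
step 13: x = 14
The first disagreement with the record is at step 8, where the value should be x = 24.

step 8, x = 24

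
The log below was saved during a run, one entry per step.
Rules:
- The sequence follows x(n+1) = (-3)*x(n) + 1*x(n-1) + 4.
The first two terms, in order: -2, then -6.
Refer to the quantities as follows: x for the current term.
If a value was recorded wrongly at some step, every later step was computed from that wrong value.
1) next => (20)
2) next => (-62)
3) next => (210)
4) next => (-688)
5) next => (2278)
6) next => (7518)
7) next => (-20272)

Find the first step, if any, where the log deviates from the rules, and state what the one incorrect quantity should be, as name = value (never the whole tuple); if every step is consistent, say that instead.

Step 1: x = -3*(-6) + (1)*(-2) + (4) = 20 — checks out.
Step 2: x = -3*(20) + (1)*(-6) + (4) = -62 — checks out.
Step 3: x = -3*(-62) + (1)*(20) + (4) = 210 — agrees with the log.
Step 4: x = -3*(210) + (1)*(-62) + (4) = -688 — exactly as logged.
Step 5: x = -3*(-688) + (1)*(210) + (4) = 2278 — confirmed correct.
Step 6: x = -3*(2278) + (1)*(-688) + (4) = -7518 — the recorded entry deviates here.
The earliest wrong entry is at step 6: it should read x = -7518.

step 6, x = -7518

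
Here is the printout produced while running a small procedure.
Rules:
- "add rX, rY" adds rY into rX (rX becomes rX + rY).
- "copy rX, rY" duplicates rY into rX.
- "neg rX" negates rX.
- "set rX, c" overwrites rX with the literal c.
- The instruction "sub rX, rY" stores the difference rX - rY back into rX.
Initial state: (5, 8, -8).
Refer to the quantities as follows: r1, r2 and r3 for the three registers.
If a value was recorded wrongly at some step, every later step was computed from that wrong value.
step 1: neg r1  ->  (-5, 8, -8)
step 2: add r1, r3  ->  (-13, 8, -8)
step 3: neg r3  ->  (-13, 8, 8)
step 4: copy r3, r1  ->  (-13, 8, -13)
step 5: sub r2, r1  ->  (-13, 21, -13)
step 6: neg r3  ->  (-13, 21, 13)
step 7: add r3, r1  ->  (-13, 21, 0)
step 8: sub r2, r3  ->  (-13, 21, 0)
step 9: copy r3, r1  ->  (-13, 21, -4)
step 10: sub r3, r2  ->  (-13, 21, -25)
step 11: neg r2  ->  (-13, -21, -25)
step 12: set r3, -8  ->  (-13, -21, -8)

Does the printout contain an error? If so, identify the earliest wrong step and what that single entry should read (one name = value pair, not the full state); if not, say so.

Recomputing the run from the initial state:
step 1: r1 = -5, r2 = 8, r3 = -8
step 2: r1 = -13, r2 = 8, r3 = -8
step 3: r1 = -13, r2 = 8, r3 = 8
step 4: r1 = -13, r2 = 8, r3 = -13
step 5: r1 = -13, r2 = 21, r3 = -13
step 6: r1 = -13, r2 = 21, r3 = 13
step 7: r1 = -13, r2 = 21, r3 = 0
step 8: r1 = -13, r2 = 21, r3 = 0
step 9: r1 = -13, r2 = 21, r3 = -13
step 10: r1 = -13, r2 = 21, r3 = -34
step 11: r1 = -13, r2 = -21, r3 = -34
step 12: r1 = -13, r2 = -21, r3 = -8
The first disagreement with the printout is at step 9, where the value should be r3 = -13.

step 9, r3 = -13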